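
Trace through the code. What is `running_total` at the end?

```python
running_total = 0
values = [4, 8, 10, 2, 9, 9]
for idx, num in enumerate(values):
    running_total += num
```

Let's trace through this code step by step.

Initialize: running_total = 0
Initialize: values = [4, 8, 10, 2, 9, 9]
Entering loop: for idx, num in enumerate(values):

After execution: running_total = 42
42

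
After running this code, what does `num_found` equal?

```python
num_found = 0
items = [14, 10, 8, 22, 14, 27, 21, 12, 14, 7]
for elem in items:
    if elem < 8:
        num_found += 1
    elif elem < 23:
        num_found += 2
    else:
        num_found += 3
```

Let's trace through this code step by step.

Initialize: num_found = 0
Initialize: items = [14, 10, 8, 22, 14, 27, 21, 12, 14, 7]
Entering loop: for elem in items:

After execution: num_found = 20
20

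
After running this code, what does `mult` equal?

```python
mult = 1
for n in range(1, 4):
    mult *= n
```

Let's trace through this code step by step.

Initialize: mult = 1
Entering loop: for n in range(1, 4):

After execution: mult = 6
6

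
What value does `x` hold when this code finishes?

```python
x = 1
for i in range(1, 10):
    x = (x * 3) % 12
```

Let's trace through this code step by step.

Initialize: x = 1
Entering loop: for i in range(1, 10):

After execution: x = 3
3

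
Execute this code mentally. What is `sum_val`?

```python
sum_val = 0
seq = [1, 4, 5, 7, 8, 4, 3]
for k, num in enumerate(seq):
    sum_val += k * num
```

Let's trace through this code step by step.

Initialize: sum_val = 0
Initialize: seq = [1, 4, 5, 7, 8, 4, 3]
Entering loop: for k, num in enumerate(seq):

After execution: sum_val = 105
105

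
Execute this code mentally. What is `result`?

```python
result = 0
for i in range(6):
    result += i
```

Let's trace through this code step by step.

Initialize: result = 0
Entering loop: for i in range(6):

After execution: result = 15
15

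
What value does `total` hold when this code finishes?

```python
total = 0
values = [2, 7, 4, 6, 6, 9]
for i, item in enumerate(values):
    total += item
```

Let's trace through this code step by step.

Initialize: total = 0
Initialize: values = [2, 7, 4, 6, 6, 9]
Entering loop: for i, item in enumerate(values):

After execution: total = 34
34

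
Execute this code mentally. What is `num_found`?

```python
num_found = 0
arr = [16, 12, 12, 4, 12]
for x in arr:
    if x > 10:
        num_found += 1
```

Let's trace through this code step by step.

Initialize: num_found = 0
Initialize: arr = [16, 12, 12, 4, 12]
Entering loop: for x in arr:

After execution: num_found = 4
4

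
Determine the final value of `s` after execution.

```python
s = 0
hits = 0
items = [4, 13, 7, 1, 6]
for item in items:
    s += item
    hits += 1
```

Let's trace through this code step by step.

Initialize: s = 0
Initialize: hits = 0
Initialize: items = [4, 13, 7, 1, 6]
Entering loop: for item in items:

After execution: s = 31
31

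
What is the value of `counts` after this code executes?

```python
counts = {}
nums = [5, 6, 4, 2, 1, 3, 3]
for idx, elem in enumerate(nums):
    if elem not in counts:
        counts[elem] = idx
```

Let's trace through this code step by step.

Initialize: counts = {}
Initialize: nums = [5, 6, 4, 2, 1, 3, 3]
Entering loop: for idx, elem in enumerate(nums):

After execution: counts = {5: 0, 6: 1, 4: 2, 2: 3, 1: 4, 3: 5}
{5: 0, 6: 1, 4: 2, 2: 3, 1: 4, 3: 5}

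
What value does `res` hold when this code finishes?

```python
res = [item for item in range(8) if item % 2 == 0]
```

Let's trace through this code step by step.

Initialize: res = [item for item in range(8) if item % 2 == 0]

After execution: res = [0, 2, 4, 6]
[0, 2, 4, 6]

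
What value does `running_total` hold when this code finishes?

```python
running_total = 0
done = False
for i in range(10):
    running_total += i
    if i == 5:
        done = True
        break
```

Let's trace through this code step by step.

Initialize: running_total = 0
Initialize: done = False
Entering loop: for i in range(10):

After execution: running_total = 15
15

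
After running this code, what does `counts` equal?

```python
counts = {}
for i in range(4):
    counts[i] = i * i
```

Let's trace through this code step by step.

Initialize: counts = {}
Entering loop: for i in range(4):

After execution: counts = {0: 0, 1: 1, 2: 4, 3: 9}
{0: 0, 1: 1, 2: 4, 3: 9}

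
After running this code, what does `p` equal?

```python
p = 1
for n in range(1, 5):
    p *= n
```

Let's trace through this code step by step.

Initialize: p = 1
Entering loop: for n in range(1, 5):

After execution: p = 24
24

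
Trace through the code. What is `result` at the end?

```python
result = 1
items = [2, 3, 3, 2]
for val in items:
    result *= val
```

Let's trace through this code step by step.

Initialize: result = 1
Initialize: items = [2, 3, 3, 2]
Entering loop: for val in items:

After execution: result = 36
36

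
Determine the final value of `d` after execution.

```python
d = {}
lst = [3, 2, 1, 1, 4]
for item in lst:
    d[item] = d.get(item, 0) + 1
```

Let's trace through this code step by step.

Initialize: d = {}
Initialize: lst = [3, 2, 1, 1, 4]
Entering loop: for item in lst:

After execution: d = {3: 1, 2: 1, 1: 2, 4: 1}
{3: 1, 2: 1, 1: 2, 4: 1}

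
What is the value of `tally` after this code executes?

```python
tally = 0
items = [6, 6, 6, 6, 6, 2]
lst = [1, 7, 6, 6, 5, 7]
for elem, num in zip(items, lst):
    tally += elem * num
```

Let's trace through this code step by step.

Initialize: tally = 0
Initialize: items = [6, 6, 6, 6, 6, 2]
Initialize: lst = [1, 7, 6, 6, 5, 7]
Entering loop: for elem, num in zip(items, lst):

After execution: tally = 164
164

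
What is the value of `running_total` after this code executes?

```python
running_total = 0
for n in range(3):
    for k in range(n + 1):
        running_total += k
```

Let's trace through this code step by step.

Initialize: running_total = 0
Entering loop: for n in range(3):

After execution: running_total = 4
4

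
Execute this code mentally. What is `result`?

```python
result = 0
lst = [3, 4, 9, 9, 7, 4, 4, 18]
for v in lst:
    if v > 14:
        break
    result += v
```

Let's trace through this code step by step.

Initialize: result = 0
Initialize: lst = [3, 4, 9, 9, 7, 4, 4, 18]
Entering loop: for v in lst:

After execution: result = 40
40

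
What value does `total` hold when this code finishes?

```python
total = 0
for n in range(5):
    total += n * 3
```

Let's trace through this code step by step.

Initialize: total = 0
Entering loop: for n in range(5):

After execution: total = 30
30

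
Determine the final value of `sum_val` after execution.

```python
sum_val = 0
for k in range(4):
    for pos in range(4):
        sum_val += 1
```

Let's trace through this code step by step.

Initialize: sum_val = 0
Entering loop: for k in range(4):

After execution: sum_val = 16
16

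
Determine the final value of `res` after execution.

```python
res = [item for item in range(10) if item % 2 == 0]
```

Let's trace through this code step by step.

Initialize: res = [item for item in range(10) if item % 2 == 0]

After execution: res = [0, 2, 4, 6, 8]
[0, 2, 4, 6, 8]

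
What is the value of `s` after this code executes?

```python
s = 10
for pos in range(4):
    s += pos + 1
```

Let's trace through this code step by step.

Initialize: s = 10
Entering loop: for pos in range(4):

After execution: s = 20
20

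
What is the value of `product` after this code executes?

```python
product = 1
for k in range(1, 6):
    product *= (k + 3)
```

Let's trace through this code step by step.

Initialize: product = 1
Entering loop: for k in range(1, 6):

After execution: product = 6720
6720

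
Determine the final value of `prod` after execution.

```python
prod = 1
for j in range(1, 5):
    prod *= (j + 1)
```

Let's trace through this code step by step.

Initialize: prod = 1
Entering loop: for j in range(1, 5):

After execution: prod = 120
120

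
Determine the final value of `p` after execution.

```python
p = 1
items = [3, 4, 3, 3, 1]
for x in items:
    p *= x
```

Let's trace through this code step by step.

Initialize: p = 1
Initialize: items = [3, 4, 3, 3, 1]
Entering loop: for x in items:

After execution: p = 108
108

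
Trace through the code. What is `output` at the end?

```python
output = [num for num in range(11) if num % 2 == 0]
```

Let's trace through this code step by step.

Initialize: output = [num for num in range(11) if num % 2 == 0]

After execution: output = [0, 2, 4, 6, 8, 10]
[0, 2, 4, 6, 8, 10]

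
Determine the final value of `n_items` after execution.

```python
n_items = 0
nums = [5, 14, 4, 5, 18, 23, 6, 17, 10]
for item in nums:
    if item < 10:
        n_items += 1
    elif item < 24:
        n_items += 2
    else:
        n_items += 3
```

Let's trace through this code step by step.

Initialize: n_items = 0
Initialize: nums = [5, 14, 4, 5, 18, 23, 6, 17, 10]
Entering loop: for item in nums:

After execution: n_items = 14
14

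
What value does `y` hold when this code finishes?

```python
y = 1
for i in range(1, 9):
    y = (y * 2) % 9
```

Let's trace through this code step by step.

Initialize: y = 1
Entering loop: for i in range(1, 9):

After execution: y = 4
4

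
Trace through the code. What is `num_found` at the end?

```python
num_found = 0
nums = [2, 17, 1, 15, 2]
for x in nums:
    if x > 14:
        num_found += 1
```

Let's trace through this code step by step.

Initialize: num_found = 0
Initialize: nums = [2, 17, 1, 15, 2]
Entering loop: for x in nums:

After execution: num_found = 2
2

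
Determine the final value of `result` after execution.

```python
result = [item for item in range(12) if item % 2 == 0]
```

Let's trace through this code step by step.

Initialize: result = [item for item in range(12) if item % 2 == 0]

After execution: result = [0, 2, 4, 6, 8, 10]
[0, 2, 4, 6, 8, 10]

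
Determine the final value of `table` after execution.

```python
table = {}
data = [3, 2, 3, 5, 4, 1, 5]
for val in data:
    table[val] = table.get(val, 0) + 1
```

Let's trace through this code step by step.

Initialize: table = {}
Initialize: data = [3, 2, 3, 5, 4, 1, 5]
Entering loop: for val in data:

After execution: table = {3: 2, 2: 1, 5: 2, 4: 1, 1: 1}
{3: 2, 2: 1, 5: 2, 4: 1, 1: 1}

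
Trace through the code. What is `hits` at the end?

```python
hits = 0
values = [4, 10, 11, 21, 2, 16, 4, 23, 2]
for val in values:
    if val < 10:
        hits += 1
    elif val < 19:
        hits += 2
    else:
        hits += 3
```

Let's trace through this code step by step.

Initialize: hits = 0
Initialize: values = [4, 10, 11, 21, 2, 16, 4, 23, 2]
Entering loop: for val in values:

After execution: hits = 16
16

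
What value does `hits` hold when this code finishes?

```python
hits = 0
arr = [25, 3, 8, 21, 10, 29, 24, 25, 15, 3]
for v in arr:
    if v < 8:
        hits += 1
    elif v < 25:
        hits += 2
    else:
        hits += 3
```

Let's trace through this code step by step.

Initialize: hits = 0
Initialize: arr = [25, 3, 8, 21, 10, 29, 24, 25, 15, 3]
Entering loop: for v in arr:

After execution: hits = 21
21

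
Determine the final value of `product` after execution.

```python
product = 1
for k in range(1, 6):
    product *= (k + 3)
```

Let's trace through this code step by step.

Initialize: product = 1
Entering loop: for k in range(1, 6):

After execution: product = 6720
6720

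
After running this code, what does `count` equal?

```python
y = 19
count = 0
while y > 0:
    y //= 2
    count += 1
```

Let's trace through this code step by step.

Initialize: y = 19
Initialize: count = 0
Entering loop: while y > 0:

After execution: count = 5
5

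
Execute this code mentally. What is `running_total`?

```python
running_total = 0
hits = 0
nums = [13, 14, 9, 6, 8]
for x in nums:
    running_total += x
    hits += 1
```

Let's trace through this code step by step.

Initialize: running_total = 0
Initialize: hits = 0
Initialize: nums = [13, 14, 9, 6, 8]
Entering loop: for x in nums:

After execution: running_total = 50
50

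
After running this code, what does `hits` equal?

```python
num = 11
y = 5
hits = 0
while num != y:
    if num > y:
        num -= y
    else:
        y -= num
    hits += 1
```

Let's trace through this code step by step.

Initialize: num = 11
Initialize: y = 5
Initialize: hits = 0
Entering loop: while num != y:

After execution: hits = 6
6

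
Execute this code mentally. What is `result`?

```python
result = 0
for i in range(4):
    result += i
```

Let's trace through this code step by step.

Initialize: result = 0
Entering loop: for i in range(4):

After execution: result = 6
6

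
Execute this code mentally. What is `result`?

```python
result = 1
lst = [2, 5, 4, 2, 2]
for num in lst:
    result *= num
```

Let's trace through this code step by step.

Initialize: result = 1
Initialize: lst = [2, 5, 4, 2, 2]
Entering loop: for num in lst:

After execution: result = 160
160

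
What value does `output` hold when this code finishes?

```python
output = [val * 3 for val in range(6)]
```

Let's trace through this code step by step.

Initialize: output = [val * 3 for val in range(6)]

After execution: output = [0, 3, 6, 9, 12, 15]
[0, 3, 6, 9, 12, 15]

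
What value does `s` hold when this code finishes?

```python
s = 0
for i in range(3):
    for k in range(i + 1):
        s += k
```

Let's trace through this code step by step.

Initialize: s = 0
Entering loop: for i in range(3):

After execution: s = 4
4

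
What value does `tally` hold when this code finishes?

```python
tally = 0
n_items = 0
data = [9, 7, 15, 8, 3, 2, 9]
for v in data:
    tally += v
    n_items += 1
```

Let's trace through this code step by step.

Initialize: tally = 0
Initialize: n_items = 0
Initialize: data = [9, 7, 15, 8, 3, 2, 9]
Entering loop: for v in data:

After execution: tally = 53
53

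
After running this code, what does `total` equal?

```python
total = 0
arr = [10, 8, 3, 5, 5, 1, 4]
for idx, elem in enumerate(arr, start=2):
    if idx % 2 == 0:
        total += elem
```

Let's trace through this code step by step.

Initialize: total = 0
Initialize: arr = [10, 8, 3, 5, 5, 1, 4]
Entering loop: for idx, elem in enumerate(arr, start=2):

After execution: total = 22
22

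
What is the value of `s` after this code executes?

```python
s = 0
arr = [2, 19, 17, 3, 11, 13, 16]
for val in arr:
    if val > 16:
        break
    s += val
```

Let's trace through this code step by step.

Initialize: s = 0
Initialize: arr = [2, 19, 17, 3, 11, 13, 16]
Entering loop: for val in arr:

After execution: s = 2
2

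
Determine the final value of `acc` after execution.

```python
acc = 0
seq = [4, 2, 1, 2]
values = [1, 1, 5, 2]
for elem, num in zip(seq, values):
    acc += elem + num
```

Let's trace through this code step by step.

Initialize: acc = 0
Initialize: seq = [4, 2, 1, 2]
Initialize: values = [1, 1, 5, 2]
Entering loop: for elem, num in zip(seq, values):

After execution: acc = 18
18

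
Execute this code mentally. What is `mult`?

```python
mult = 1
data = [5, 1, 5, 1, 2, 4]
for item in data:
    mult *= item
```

Let's trace through this code step by step.

Initialize: mult = 1
Initialize: data = [5, 1, 5, 1, 2, 4]
Entering loop: for item in data:

After execution: mult = 200
200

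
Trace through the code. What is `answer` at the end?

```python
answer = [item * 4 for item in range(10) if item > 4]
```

Let's trace through this code step by step.

Initialize: answer = [item * 4 for item in range(10) if item > 4]

After execution: answer = [20, 24, 28, 32, 36]
[20, 24, 28, 32, 36]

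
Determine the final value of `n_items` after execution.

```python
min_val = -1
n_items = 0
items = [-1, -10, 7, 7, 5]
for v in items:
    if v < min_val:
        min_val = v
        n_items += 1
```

Let's trace through this code step by step.

Initialize: min_val = -1
Initialize: n_items = 0
Initialize: items = [-1, -10, 7, 7, 5]
Entering loop: for v in items:

After execution: n_items = 1
1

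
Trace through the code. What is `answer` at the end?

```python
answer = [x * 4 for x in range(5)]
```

Let's trace through this code step by step.

Initialize: answer = [x * 4 for x in range(5)]

After execution: answer = [0, 4, 8, 12, 16]
[0, 4, 8, 12, 16]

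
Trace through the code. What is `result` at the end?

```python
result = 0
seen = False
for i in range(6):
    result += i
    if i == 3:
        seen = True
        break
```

Let's trace through this code step by step.

Initialize: result = 0
Initialize: seen = False
Entering loop: for i in range(6):

After execution: result = 6
6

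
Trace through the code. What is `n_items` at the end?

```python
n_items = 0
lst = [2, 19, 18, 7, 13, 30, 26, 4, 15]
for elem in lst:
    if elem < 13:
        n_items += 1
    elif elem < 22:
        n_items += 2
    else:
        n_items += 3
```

Let's trace through this code step by step.

Initialize: n_items = 0
Initialize: lst = [2, 19, 18, 7, 13, 30, 26, 4, 15]
Entering loop: for elem in lst:

After execution: n_items = 17
17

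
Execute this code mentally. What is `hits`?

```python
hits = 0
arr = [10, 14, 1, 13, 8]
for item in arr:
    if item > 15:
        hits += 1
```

Let's trace through this code step by step.

Initialize: hits = 0
Initialize: arr = [10, 14, 1, 13, 8]
Entering loop: for item in arr:

After execution: hits = 0
0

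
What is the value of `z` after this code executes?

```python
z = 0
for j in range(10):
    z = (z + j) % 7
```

Let's trace through this code step by step.

Initialize: z = 0
Entering loop: for j in range(10):

After execution: z = 3
3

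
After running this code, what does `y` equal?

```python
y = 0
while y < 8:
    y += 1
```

Let's trace through this code step by step.

Initialize: y = 0
Entering loop: while y < 8:

After execution: y = 8
8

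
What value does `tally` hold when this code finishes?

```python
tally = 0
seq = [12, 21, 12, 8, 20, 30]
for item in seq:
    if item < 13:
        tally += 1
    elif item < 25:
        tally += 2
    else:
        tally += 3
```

Let's trace through this code step by step.

Initialize: tally = 0
Initialize: seq = [12, 21, 12, 8, 20, 30]
Entering loop: for item in seq:

After execution: tally = 10
10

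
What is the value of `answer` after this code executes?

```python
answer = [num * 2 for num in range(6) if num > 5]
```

Let's trace through this code step by step.

Initialize: answer = [num * 2 for num in range(6) if num > 5]

After execution: answer = []
[]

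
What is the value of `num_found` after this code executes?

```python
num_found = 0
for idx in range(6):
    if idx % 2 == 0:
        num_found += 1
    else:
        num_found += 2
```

Let's trace through this code step by step.

Initialize: num_found = 0
Entering loop: for idx in range(6):

After execution: num_found = 9
9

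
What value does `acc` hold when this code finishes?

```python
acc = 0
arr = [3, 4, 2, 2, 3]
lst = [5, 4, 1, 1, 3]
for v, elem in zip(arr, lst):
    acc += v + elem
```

Let's trace through this code step by step.

Initialize: acc = 0
Initialize: arr = [3, 4, 2, 2, 3]
Initialize: lst = [5, 4, 1, 1, 3]
Entering loop: for v, elem in zip(arr, lst):

After execution: acc = 28
28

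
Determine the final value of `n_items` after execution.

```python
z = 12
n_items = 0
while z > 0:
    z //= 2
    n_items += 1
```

Let's trace through this code step by step.

Initialize: z = 12
Initialize: n_items = 0
Entering loop: while z > 0:

After execution: n_items = 4
4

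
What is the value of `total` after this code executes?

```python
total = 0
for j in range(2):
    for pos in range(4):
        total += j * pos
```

Let's trace through this code step by step.

Initialize: total = 0
Entering loop: for j in range(2):

After execution: total = 6
6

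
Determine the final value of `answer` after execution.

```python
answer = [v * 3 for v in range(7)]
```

Let's trace through this code step by step.

Initialize: answer = [v * 3 for v in range(7)]

After execution: answer = [0, 3, 6, 9, 12, 15, 18]
[0, 3, 6, 9, 12, 15, 18]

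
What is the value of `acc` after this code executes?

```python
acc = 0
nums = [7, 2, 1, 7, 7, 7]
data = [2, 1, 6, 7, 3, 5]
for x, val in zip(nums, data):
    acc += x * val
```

Let's trace through this code step by step.

Initialize: acc = 0
Initialize: nums = [7, 2, 1, 7, 7, 7]
Initialize: data = [2, 1, 6, 7, 3, 5]
Entering loop: for x, val in zip(nums, data):

After execution: acc = 127
127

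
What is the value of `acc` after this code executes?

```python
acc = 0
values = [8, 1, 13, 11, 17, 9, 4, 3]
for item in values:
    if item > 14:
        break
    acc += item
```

Let's trace through this code step by step.

Initialize: acc = 0
Initialize: values = [8, 1, 13, 11, 17, 9, 4, 3]
Entering loop: for item in values:

After execution: acc = 33
33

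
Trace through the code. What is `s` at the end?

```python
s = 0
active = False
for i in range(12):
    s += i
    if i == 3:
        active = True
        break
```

Let's trace through this code step by step.

Initialize: s = 0
Initialize: active = False
Entering loop: for i in range(12):

After execution: s = 6
6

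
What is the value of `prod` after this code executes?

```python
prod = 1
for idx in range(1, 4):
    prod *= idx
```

Let's trace through this code step by step.

Initialize: prod = 1
Entering loop: for idx in range(1, 4):

After execution: prod = 6
6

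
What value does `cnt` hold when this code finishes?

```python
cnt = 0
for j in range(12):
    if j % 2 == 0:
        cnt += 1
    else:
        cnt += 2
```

Let's trace through this code step by step.

Initialize: cnt = 0
Entering loop: for j in range(12):

After execution: cnt = 18
18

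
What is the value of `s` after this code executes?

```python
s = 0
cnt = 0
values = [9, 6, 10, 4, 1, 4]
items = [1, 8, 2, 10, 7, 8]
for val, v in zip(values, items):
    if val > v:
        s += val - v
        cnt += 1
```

Let's trace through this code step by step.

Initialize: s = 0
Initialize: cnt = 0
Initialize: values = [9, 6, 10, 4, 1, 4]
Initialize: items = [1, 8, 2, 10, 7, 8]
Entering loop: for val, v in zip(values, items):

After execution: s = 16
16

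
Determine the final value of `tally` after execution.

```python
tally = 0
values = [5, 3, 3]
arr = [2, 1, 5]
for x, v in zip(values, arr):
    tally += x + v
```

Let's trace through this code step by step.

Initialize: tally = 0
Initialize: values = [5, 3, 3]
Initialize: arr = [2, 1, 5]
Entering loop: for x, v in zip(values, arr):

After execution: tally = 19
19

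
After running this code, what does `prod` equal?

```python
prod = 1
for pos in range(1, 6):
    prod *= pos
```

Let's trace through this code step by step.

Initialize: prod = 1
Entering loop: for pos in range(1, 6):

After execution: prod = 120
120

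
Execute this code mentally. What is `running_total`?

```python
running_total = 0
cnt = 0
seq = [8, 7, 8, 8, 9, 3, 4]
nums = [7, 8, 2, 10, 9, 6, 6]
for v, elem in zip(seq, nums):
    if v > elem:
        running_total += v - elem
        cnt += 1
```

Let's trace through this code step by step.

Initialize: running_total = 0
Initialize: cnt = 0
Initialize: seq = [8, 7, 8, 8, 9, 3, 4]
Initialize: nums = [7, 8, 2, 10, 9, 6, 6]
Entering loop: for v, elem in zip(seq, nums):

After execution: running_total = 7
7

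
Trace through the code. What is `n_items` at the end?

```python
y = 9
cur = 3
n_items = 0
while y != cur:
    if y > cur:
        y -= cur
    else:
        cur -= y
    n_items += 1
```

Let's trace through this code step by step.

Initialize: y = 9
Initialize: cur = 3
Initialize: n_items = 0
Entering loop: while y != cur:

After execution: n_items = 2
2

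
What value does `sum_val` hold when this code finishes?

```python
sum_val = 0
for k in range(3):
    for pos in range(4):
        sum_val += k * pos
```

Let's trace through this code step by step.

Initialize: sum_val = 0
Entering loop: for k in range(3):

After execution: sum_val = 18
18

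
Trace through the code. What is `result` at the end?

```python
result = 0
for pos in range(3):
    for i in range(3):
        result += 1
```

Let's trace through this code step by step.

Initialize: result = 0
Entering loop: for pos in range(3):

After execution: result = 9
9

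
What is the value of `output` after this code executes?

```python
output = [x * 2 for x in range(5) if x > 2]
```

Let's trace through this code step by step.

Initialize: output = [x * 2 for x in range(5) if x > 2]

After execution: output = [6, 8]
[6, 8]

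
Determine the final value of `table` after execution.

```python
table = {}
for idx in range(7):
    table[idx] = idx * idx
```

Let's trace through this code step by step.

Initialize: table = {}
Entering loop: for idx in range(7):

After execution: table = {0: 0, 1: 1, 2: 4, 3: 9, 4: 16, 5: 25, 6: 36}
{0: 0, 1: 1, 2: 4, 3: 9, 4: 16, 5: 25, 6: 36}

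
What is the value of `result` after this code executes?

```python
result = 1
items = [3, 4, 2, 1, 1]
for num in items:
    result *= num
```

Let's trace through this code step by step.

Initialize: result = 1
Initialize: items = [3, 4, 2, 1, 1]
Entering loop: for num in items:

After execution: result = 24
24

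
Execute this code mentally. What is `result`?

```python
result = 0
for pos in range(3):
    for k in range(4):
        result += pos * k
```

Let's trace through this code step by step.

Initialize: result = 0
Entering loop: for pos in range(3):

After execution: result = 18
18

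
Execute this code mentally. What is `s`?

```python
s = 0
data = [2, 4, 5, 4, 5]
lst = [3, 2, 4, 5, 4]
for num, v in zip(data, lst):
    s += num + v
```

Let's trace through this code step by step.

Initialize: s = 0
Initialize: data = [2, 4, 5, 4, 5]
Initialize: lst = [3, 2, 4, 5, 4]
Entering loop: for num, v in zip(data, lst):

After execution: s = 38
38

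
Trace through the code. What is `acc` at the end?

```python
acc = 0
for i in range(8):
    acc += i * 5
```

Let's trace through this code step by step.

Initialize: acc = 0
Entering loop: for i in range(8):

After execution: acc = 140
140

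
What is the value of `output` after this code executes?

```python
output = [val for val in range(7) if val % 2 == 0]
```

Let's trace through this code step by step.

Initialize: output = [val for val in range(7) if val % 2 == 0]

After execution: output = [0, 2, 4, 6]
[0, 2, 4, 6]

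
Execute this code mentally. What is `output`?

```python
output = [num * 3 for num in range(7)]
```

Let's trace through this code step by step.

Initialize: output = [num * 3 for num in range(7)]

After execution: output = [0, 3, 6, 9, 12, 15, 18]
[0, 3, 6, 9, 12, 15, 18]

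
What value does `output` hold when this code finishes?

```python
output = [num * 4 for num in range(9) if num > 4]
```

Let's trace through this code step by step.

Initialize: output = [num * 4 for num in range(9) if num > 4]

After execution: output = [20, 24, 28, 32]
[20, 24, 28, 32]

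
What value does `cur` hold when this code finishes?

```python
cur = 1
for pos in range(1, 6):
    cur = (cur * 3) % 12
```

Let's trace through this code step by step.

Initialize: cur = 1
Entering loop: for pos in range(1, 6):

After execution: cur = 3
3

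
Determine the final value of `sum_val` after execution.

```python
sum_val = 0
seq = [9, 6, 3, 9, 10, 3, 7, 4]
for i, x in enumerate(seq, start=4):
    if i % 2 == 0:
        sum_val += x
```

Let's trace through this code step by step.

Initialize: sum_val = 0
Initialize: seq = [9, 6, 3, 9, 10, 3, 7, 4]
Entering loop: for i, x in enumerate(seq, start=4):

After execution: sum_val = 29
29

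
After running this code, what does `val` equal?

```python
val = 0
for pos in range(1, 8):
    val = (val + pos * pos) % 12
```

Let's trace through this code step by step.

Initialize: val = 0
Entering loop: for pos in range(1, 8):

After execution: val = 8
8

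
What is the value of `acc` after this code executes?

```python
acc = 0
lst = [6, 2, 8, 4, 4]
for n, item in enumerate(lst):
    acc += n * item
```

Let's trace through this code step by step.

Initialize: acc = 0
Initialize: lst = [6, 2, 8, 4, 4]
Entering loop: for n, item in enumerate(lst):

After execution: acc = 46
46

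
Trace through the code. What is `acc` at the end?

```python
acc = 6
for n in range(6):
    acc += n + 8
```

Let's trace through this code step by step.

Initialize: acc = 6
Entering loop: for n in range(6):

After execution: acc = 69
69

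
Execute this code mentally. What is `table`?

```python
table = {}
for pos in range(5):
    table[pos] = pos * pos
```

Let's trace through this code step by step.

Initialize: table = {}
Entering loop: for pos in range(5):

After execution: table = {0: 0, 1: 1, 2: 4, 3: 9, 4: 16}
{0: 0, 1: 1, 2: 4, 3: 9, 4: 16}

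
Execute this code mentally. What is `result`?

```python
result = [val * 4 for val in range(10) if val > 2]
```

Let's trace through this code step by step.

Initialize: result = [val * 4 for val in range(10) if val > 2]

After execution: result = [12, 16, 20, 24, 28, 32, 36]
[12, 16, 20, 24, 28, 32, 36]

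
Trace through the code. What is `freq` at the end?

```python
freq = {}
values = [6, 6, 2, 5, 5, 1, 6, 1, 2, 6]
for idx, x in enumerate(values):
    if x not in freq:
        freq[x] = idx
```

Let's trace through this code step by step.

Initialize: freq = {}
Initialize: values = [6, 6, 2, 5, 5, 1, 6, 1, 2, 6]
Entering loop: for idx, x in enumerate(values):

After execution: freq = {6: 0, 2: 2, 5: 3, 1: 5}
{6: 0, 2: 2, 5: 3, 1: 5}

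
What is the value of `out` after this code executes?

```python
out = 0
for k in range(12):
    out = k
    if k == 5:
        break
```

Let's trace through this code step by step.

Initialize: out = 0
Entering loop: for k in range(12):

After execution: out = 5
5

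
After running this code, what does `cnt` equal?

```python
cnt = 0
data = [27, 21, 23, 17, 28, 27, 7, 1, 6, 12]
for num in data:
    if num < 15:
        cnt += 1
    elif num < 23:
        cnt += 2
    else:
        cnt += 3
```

Let's trace through this code step by step.

Initialize: cnt = 0
Initialize: data = [27, 21, 23, 17, 28, 27, 7, 1, 6, 12]
Entering loop: for num in data:

After execution: cnt = 20
20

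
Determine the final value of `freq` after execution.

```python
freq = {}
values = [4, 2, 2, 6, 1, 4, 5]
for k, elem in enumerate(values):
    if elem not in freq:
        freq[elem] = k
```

Let's trace through this code step by step.

Initialize: freq = {}
Initialize: values = [4, 2, 2, 6, 1, 4, 5]
Entering loop: for k, elem in enumerate(values):

After execution: freq = {4: 0, 2: 1, 6: 3, 1: 4, 5: 6}
{4: 0, 2: 1, 6: 3, 1: 4, 5: 6}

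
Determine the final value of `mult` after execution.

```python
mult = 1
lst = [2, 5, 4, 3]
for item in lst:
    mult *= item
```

Let's trace through this code step by step.

Initialize: mult = 1
Initialize: lst = [2, 5, 4, 3]
Entering loop: for item in lst:

After execution: mult = 120
120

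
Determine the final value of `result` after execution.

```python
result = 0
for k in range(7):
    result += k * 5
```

Let's trace through this code step by step.

Initialize: result = 0
Entering loop: for k in range(7):

After execution: result = 105
105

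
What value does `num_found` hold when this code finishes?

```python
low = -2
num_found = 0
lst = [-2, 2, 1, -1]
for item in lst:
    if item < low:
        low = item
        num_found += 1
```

Let's trace through this code step by step.

Initialize: low = -2
Initialize: num_found = 0
Initialize: lst = [-2, 2, 1, -1]
Entering loop: for item in lst:

After execution: num_found = 0
0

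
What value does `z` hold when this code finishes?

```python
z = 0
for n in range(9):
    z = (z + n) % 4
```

Let's trace through this code step by step.

Initialize: z = 0
Entering loop: for n in range(9):

After execution: z = 0
0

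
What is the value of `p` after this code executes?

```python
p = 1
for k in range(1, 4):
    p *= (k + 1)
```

Let's trace through this code step by step.

Initialize: p = 1
Entering loop: for k in range(1, 4):

After execution: p = 24
24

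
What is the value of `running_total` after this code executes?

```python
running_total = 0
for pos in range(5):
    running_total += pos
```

Let's trace through this code step by step.

Initialize: running_total = 0
Entering loop: for pos in range(5):

After execution: running_total = 10
10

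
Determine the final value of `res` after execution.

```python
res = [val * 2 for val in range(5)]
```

Let's trace through this code step by step.

Initialize: res = [val * 2 for val in range(5)]

After execution: res = [0, 2, 4, 6, 8]
[0, 2, 4, 6, 8]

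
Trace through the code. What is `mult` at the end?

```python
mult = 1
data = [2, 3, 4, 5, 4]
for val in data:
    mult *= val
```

Let's trace through this code step by step.

Initialize: mult = 1
Initialize: data = [2, 3, 4, 5, 4]
Entering loop: for val in data:

After execution: mult = 480
480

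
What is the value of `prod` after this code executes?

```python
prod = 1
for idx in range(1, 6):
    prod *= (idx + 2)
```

Let's trace through this code step by step.

Initialize: prod = 1
Entering loop: for idx in range(1, 6):

After execution: prod = 2520
2520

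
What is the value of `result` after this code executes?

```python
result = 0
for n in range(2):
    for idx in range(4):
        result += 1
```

Let's trace through this code step by step.

Initialize: result = 0
Entering loop: for n in range(2):

After execution: result = 8
8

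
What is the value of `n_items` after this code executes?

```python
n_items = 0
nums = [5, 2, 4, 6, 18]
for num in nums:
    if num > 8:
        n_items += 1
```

Let's trace through this code step by step.

Initialize: n_items = 0
Initialize: nums = [5, 2, 4, 6, 18]
Entering loop: for num in nums:

After execution: n_items = 1
1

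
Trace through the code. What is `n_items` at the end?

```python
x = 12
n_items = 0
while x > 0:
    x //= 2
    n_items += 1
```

Let's trace through this code step by step.

Initialize: x = 12
Initialize: n_items = 0
Entering loop: while x > 0:

After execution: n_items = 4
4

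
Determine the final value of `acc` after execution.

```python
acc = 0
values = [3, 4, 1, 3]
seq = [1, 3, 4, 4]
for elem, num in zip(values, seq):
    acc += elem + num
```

Let's trace through this code step by step.

Initialize: acc = 0
Initialize: values = [3, 4, 1, 3]
Initialize: seq = [1, 3, 4, 4]
Entering loop: for elem, num in zip(values, seq):

After execution: acc = 23
23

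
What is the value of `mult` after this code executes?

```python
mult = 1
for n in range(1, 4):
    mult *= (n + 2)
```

Let's trace through this code step by step.

Initialize: mult = 1
Entering loop: for n in range(1, 4):

After execution: mult = 60
60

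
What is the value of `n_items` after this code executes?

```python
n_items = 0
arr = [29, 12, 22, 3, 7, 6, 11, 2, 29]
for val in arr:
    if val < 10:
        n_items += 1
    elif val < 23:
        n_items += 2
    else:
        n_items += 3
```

Let's trace through this code step by step.

Initialize: n_items = 0
Initialize: arr = [29, 12, 22, 3, 7, 6, 11, 2, 29]
Entering loop: for val in arr:

After execution: n_items = 16
16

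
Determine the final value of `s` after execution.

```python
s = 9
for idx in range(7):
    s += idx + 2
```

Let's trace through this code step by step.

Initialize: s = 9
Entering loop: for idx in range(7):

After execution: s = 44
44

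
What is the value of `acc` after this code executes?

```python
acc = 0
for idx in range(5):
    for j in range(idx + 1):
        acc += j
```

Let's trace through this code step by step.

Initialize: acc = 0
Entering loop: for idx in range(5):

After execution: acc = 20
20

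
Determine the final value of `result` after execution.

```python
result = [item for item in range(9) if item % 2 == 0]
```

Let's trace through this code step by step.

Initialize: result = [item for item in range(9) if item % 2 == 0]

After execution: result = [0, 2, 4, 6, 8]
[0, 2, 4, 6, 8]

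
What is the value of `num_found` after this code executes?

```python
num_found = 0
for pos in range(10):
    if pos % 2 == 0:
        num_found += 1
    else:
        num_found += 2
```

Let's trace through this code step by step.

Initialize: num_found = 0
Entering loop: for pos in range(10):

After execution: num_found = 15
15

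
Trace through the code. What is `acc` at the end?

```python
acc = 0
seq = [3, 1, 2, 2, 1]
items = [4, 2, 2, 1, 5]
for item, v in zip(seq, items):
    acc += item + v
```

Let's trace through this code step by step.

Initialize: acc = 0
Initialize: seq = [3, 1, 2, 2, 1]
Initialize: items = [4, 2, 2, 1, 5]
Entering loop: for item, v in zip(seq, items):

After execution: acc = 23
23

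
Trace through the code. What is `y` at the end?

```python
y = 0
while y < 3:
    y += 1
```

Let's trace through this code step by step.

Initialize: y = 0
Entering loop: while y < 3:

After execution: y = 3
3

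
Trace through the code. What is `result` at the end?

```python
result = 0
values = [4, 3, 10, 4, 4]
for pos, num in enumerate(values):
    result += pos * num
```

Let's trace through this code step by step.

Initialize: result = 0
Initialize: values = [4, 3, 10, 4, 4]
Entering loop: for pos, num in enumerate(values):

After execution: result = 51
51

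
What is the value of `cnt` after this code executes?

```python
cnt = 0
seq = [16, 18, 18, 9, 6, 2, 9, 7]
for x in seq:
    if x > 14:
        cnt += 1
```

Let's trace through this code step by step.

Initialize: cnt = 0
Initialize: seq = [16, 18, 18, 9, 6, 2, 9, 7]
Entering loop: for x in seq:

After execution: cnt = 3
3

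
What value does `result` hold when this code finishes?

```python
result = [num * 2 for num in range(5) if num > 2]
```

Let's trace through this code step by step.

Initialize: result = [num * 2 for num in range(5) if num > 2]

After execution: result = [6, 8]
[6, 8]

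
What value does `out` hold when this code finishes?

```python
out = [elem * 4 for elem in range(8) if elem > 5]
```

Let's trace through this code step by step.

Initialize: out = [elem * 4 for elem in range(8) if elem > 5]

After execution: out = [24, 28]
[24, 28]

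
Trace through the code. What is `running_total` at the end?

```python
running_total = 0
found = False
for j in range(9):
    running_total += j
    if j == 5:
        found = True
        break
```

Let's trace through this code step by step.

Initialize: running_total = 0
Initialize: found = False
Entering loop: for j in range(9):

After execution: running_total = 15
15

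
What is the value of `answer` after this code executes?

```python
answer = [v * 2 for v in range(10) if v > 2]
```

Let's trace through this code step by step.

Initialize: answer = [v * 2 for v in range(10) if v > 2]

After execution: answer = [6, 8, 10, 12, 14, 16, 18]
[6, 8, 10, 12, 14, 16, 18]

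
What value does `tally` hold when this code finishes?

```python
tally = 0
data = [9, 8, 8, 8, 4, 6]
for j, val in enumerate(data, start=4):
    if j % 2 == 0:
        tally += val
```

Let's trace through this code step by step.

Initialize: tally = 0
Initialize: data = [9, 8, 8, 8, 4, 6]
Entering loop: for j, val in enumerate(data, start=4):

After execution: tally = 21
21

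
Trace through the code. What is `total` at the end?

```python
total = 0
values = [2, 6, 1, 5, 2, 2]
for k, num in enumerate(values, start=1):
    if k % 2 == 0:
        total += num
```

Let's trace through this code step by step.

Initialize: total = 0
Initialize: values = [2, 6, 1, 5, 2, 2]
Entering loop: for k, num in enumerate(values, start=1):

After execution: total = 13
13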